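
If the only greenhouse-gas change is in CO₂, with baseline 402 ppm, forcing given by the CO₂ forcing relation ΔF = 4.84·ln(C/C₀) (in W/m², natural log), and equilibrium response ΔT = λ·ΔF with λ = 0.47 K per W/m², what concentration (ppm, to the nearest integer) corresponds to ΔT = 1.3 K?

C ≈ 712 ppm

Required forcing: ΔF = ΔT/λ = 1.3/0.47 = 2.7660 W/m².
Then ln(C/402) = ΔF/4.84 = 2.7660/4.84 = 0.57149.
So C = 402 × e^0.57149 = 402 × 1.77090 = 711.90 ppm.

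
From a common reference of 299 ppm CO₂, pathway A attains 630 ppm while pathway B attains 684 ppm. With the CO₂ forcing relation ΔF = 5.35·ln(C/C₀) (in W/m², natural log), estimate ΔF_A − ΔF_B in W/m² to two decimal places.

ΔF_A − ΔF_B = -0.44 W/m²

ΔF_A = 5.35 ln(630/299) = 5.35 × 0.74528 = 3.9872 W/m².
ΔF_B = 5.35 ln(684/299) = 5.35 × 0.82751 = 4.4272 W/m².
Difference: 3.9872 − 4.4272 = -0.4400 W/m².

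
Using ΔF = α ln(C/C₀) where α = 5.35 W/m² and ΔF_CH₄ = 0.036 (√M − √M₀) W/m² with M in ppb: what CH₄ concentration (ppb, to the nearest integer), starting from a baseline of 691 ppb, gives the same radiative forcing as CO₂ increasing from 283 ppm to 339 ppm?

M ≈ 2822 ppb

CO₂ forcing: 5.35 × ln(339/283) = 5.35 × 0.180553 = 0.96596 W/m².
Set 0.036(√M − √691) = 0.96596: √M = 0.96596/0.036 + √691 = 26.8322 + 26.2869 = 53.1191.
M = (53.1191)² = 2821.64 ppb.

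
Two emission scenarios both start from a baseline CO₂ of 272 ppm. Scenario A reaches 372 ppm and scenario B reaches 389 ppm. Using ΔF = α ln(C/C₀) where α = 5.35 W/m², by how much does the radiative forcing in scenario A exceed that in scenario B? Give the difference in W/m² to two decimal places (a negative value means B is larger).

ΔF_A = 5.35 ln(372/272) = 5.35 × 0.31309 = 1.6750 W/m².
ΔF_B = 5.35 ln(389/272) = 5.35 × 0.35778 = 1.9141 W/m².
Difference: 1.6750 − 1.9141 = -0.2391 W/m².
(Equivalently, ΔF_A − ΔF_B = 5.35 ln(372/389) = 5.35 × -0.04469 = -0.2391 W/m².)

ΔF_A − ΔF_B = -0.24 W/m²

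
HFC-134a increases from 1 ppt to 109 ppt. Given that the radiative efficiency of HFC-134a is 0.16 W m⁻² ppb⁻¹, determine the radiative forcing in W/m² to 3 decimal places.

HFC-134a: Δ = 109 − 1 = 108 ppt = 0.108 ppb; ΔF = 0.16 × 0.108 = 0.0173 W/m².

ΔF = 0.017 W/m²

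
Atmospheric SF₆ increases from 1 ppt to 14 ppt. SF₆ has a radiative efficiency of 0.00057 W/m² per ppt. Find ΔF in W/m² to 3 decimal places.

SF₆: ΔF = 0.00057 × (14 − 1) = 0.00057 × 13 = 0.0074 W/m².

ΔF = 0.007 W/m²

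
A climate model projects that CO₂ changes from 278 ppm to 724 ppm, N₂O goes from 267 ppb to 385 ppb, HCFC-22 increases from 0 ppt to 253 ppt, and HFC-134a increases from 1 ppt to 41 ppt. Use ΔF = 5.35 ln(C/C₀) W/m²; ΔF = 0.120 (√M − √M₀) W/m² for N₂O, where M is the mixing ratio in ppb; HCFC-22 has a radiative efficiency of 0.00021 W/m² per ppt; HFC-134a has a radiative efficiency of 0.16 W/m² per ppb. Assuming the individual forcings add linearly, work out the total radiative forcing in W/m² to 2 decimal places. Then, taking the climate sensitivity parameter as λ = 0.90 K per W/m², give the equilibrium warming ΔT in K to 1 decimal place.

ΔF = 5.57 W/m²; ΔT = 5.0 K

CO₂: 5.35 × ln(724/278) = 5.35 × ln(2.60432) = 5.35 × 0.95717 = 5.1209 W/m².
N₂O: 0.120 × (√385 − √267) = 0.120 × (19.6214 − 16.3401) = 0.120 × 3.2813 = 0.3938 W/m².
HCFC-22: ΔF = 0.00021 × (253 − 0) = 0.00021 × 253 = 0.0531 W/m².
HFC-134a: Δ = 41 − 1 = 40 ppt = 0.040 ppb; ΔF = 0.16 × 0.040 = 0.0064 W/m².
Total ΔF = 5.1209 + 0.3938 + 0.0531 + 0.0064 = 5.5742 W/m².
ΔT = λ ΔF = 0.90 × 5.57 = 5.0130 K.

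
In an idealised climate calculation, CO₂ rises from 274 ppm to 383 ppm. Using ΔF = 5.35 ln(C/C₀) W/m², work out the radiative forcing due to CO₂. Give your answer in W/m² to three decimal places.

CO₂ absorption bands are partially saturated, so forcing scales with the logarithm of the concentration ratio.
CO₂: 5.35 × ln(383/274) = 5.35 × ln(1.39781) = 5.35 × 0.33491 = 1.7918 W/m².

ΔF = 1.792 W/m²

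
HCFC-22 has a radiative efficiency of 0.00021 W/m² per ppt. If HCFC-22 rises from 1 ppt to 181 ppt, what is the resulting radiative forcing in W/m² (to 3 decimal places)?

HCFC-22: ΔF = 0.00021 × (181 − 1) = 0.00021 × 180 = 0.0378 W/m².

ΔF = 0.038 W/m²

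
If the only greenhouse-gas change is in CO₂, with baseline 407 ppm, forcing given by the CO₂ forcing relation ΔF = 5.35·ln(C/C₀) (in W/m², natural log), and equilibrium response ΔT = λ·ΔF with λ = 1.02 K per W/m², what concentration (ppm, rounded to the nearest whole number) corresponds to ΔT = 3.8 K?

Required forcing: ΔF = ΔT/λ = 3.8/1.02 = 3.7255 W/m².
Then ln(C/407) = ΔF/5.35 = 3.7255/5.35 = 0.69636.
So C = 407 × e^0.69636 = 407 × 2.00644 = 816.62 ppm.

C ≈ 817 ppm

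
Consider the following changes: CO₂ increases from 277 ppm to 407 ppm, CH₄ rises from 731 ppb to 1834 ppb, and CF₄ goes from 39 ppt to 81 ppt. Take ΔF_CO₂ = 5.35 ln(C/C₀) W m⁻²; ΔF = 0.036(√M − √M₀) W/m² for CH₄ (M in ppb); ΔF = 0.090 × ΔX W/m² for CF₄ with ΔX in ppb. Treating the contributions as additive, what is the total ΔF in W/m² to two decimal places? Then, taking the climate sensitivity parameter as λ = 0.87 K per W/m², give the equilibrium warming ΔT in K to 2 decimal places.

CO₂: 5.35 × ln(407/277) = 5.35 × ln(1.46931) = 5.35 × 0.38479 = 2.0586 W/m².
CH₄: 0.036 × (√1834 − √731) = 0.036 × (42.8252 − 27.0370) = 0.036 × 15.7882 = 0.5684 W/m².
CF₄: Δ = 81 − 39 = 42 ppt = 0.042 ppb; ΔF = 0.090 × 0.042 = 0.0038 W/m².
Total ΔF = 2.0586 + 0.5684 + 0.0038 = 2.6308 W/m².
ΔT = λ ΔF = 0.87 × 2.63 = 2.2881 K.

ΔF = 2.63 W/m²; ΔT = 2.29 K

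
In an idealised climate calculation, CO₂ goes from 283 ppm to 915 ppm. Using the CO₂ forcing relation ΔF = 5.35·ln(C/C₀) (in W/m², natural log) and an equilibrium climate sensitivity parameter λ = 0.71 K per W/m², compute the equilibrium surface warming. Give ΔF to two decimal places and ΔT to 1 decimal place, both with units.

ΔF = 6.28 W/m²; ΔT = 4.5 K

CO₂: 5.35 × ln(915/283) = 5.35 × ln(3.23322) = 5.35 × 1.17348 = 6.2781 W/m².
ΔT = λ ΔF = 0.71 × 6.28 = 4.4588 K.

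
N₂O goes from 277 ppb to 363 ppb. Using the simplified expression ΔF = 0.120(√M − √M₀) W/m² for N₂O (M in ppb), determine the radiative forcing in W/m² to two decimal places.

N₂O: 0.120 × (√363 − √277) = 0.120 × (19.0526 − 16.6433) = 0.120 × 2.4093 = 0.2891 W/m².

ΔF = 0.29 W/m²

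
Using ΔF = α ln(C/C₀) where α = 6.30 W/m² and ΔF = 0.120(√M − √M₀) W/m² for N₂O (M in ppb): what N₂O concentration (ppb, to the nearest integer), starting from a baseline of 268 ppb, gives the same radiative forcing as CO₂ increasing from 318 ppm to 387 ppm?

CO₂ forcing: 6.30 × ln(387/318) = 6.30 × 0.196373 = 1.23715 W/m².
Set 0.120(√M − √268) = 1.23715: √M = 1.23715/0.120 + √268 = 10.3096 + 16.3707 = 26.6803.
M = (26.6803)² = 711.84 ppb.

M ≈ 712 ppb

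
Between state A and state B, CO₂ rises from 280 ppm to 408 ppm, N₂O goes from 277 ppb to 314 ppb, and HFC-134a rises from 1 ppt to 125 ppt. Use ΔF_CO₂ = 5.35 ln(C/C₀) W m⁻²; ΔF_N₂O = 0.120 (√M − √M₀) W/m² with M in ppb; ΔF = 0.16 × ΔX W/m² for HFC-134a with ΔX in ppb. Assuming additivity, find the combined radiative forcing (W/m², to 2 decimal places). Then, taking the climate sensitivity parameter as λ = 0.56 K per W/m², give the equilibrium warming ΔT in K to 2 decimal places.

ΔF = 2.16 W/m²; ΔT = 1.21 K

CO₂: 5.35 × ln(408/280) = 5.35 × ln(1.45714) = 5.35 × 0.37648 = 2.0142 W/m².
N₂O: 0.120 × (√314 − √277) = 0.120 × (17.7200 − 16.6433) = 0.120 × 1.0767 = 0.1292 W/m².
HFC-134a: Δ = 125 − 1 = 124 ppt = 0.124 ppb; ΔF = 0.16 × 0.124 = 0.0198 W/m².
Total ΔF = 2.0142 + 0.1292 + 0.0198 = 2.1632 W/m².
ΔT = λ ΔF = 0.56 × 2.16 = 1.2096 K.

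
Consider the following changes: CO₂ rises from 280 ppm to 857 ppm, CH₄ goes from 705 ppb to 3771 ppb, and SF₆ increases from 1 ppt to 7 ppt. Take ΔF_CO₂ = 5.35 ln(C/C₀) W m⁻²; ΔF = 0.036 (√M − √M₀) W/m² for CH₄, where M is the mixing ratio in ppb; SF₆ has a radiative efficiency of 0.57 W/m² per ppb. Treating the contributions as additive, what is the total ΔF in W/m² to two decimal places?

CO₂: 5.35 × ln(857/280) = 5.35 × ln(3.06071) = 5.35 × 1.11865 = 5.9848 W/m².
CH₄: 0.036 × (√3771 − √705) = 0.036 × (61.4085 − 26.5518) = 0.036 × 34.8567 = 1.2548 W/m².
SF₆: Δ = 7 − 1 = 6 ppt = 0.006 ppb; ΔF = 0.57 × 0.006 = 0.0034 W/m².
Total ΔF = 5.9848 + 1.2548 + 0.0034 = 7.2430 W/m².

ΔF = 7.24 W/m²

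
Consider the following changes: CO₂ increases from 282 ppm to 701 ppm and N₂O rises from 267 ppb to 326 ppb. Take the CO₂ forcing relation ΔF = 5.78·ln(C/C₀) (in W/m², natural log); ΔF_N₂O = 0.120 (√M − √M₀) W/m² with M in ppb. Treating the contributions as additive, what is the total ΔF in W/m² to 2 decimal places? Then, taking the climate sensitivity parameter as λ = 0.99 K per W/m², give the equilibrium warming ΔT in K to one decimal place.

CO₂: 5.78 × ln(701/282) = 5.78 × ln(2.48582) = 5.78 × 0.91060 = 5.2633 W/m².
N₂O: 0.120 × (√326 − √267) = 0.120 × (18.0555 − 16.3401) = 0.120 × 1.7154 = 0.2058 W/m².
Total ΔF = 5.2633 + 0.2058 = 5.4691 W/m².
ΔT = λ ΔF = 0.99 × 5.47 = 5.4153 K.

ΔF = 5.47 W/m²; ΔT = 5.4 K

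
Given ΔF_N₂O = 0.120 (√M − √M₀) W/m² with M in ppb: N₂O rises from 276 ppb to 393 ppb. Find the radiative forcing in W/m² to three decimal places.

N₂O: 0.120 × (√393 − √276) = 0.120 × (19.8242 − 16.6132) = 0.120 × 3.2110 = 0.3853 W/m².

ΔF = 0.385 W/m²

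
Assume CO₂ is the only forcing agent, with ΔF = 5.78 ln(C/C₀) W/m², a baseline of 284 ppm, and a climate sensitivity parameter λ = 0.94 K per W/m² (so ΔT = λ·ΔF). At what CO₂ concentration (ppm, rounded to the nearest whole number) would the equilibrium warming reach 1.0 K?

C ≈ 341 ppm

Required forcing: ΔF = ΔT/λ = 1.0/0.94 = 1.0638 W/m².
Then ln(C/284) = ΔF/5.78 = 1.0638/5.78 = 0.18405.
So C = 284 × e^0.18405 = 284 × 1.20208 = 341.39 ppm.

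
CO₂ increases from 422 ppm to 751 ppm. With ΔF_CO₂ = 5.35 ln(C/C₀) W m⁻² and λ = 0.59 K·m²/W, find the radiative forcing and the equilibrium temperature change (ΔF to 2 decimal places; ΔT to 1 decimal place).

ΔF = 3.08 W/m²; ΔT = 1.8 K

CO₂: 5.35 × ln(751/422) = 5.35 × ln(1.77962) = 5.35 × 0.57640 = 3.0837 W/m².
ΔT = λ ΔF = 0.59 × 3.08 = 1.8172 K.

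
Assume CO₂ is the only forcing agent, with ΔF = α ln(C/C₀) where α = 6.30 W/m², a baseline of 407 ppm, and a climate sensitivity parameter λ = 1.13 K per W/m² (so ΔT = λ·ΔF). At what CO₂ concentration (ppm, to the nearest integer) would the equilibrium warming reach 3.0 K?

Required forcing: ΔF = ΔT/λ = 3.0/1.13 = 2.6549 W/m².
Then ln(C/407) = ΔF/6.30 = 2.6549/6.30 = 0.42141.
So C = 407 × e^0.42141 = 407 × 1.52411 = 620.31 ppm.

C ≈ 620 ppm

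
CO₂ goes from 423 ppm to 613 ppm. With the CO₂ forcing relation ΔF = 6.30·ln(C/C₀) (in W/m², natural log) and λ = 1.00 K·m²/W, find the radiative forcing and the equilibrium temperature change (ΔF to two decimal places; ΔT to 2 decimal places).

CO₂: 6.30 × ln(613/423) = 6.30 × ln(1.44917) = 6.30 × 0.37099 = 2.3372 W/m².
ΔT = λ ΔF = 1.00 × 2.34 = 2.3400 K.

ΔF = 2.34 W/m²; ΔT = 2.34 K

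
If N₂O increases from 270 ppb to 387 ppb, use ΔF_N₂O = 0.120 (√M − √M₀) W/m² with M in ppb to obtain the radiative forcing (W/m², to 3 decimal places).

N₂O: 0.120 × (√387 − √270) = 0.120 × (19.6723 − 16.4317) = 0.120 × 3.2406 = 0.3889 W/m².

ΔF = 0.389 W/m²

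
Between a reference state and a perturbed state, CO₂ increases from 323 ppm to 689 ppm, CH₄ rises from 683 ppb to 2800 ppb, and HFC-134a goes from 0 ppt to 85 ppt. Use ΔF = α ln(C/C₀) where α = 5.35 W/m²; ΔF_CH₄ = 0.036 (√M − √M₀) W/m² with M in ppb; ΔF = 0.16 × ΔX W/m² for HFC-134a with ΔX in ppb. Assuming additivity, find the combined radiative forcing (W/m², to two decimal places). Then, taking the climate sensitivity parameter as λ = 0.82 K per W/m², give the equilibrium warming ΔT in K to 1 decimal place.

CO₂: 5.35 × ln(689/323) = 5.35 × ln(2.13313) = 5.35 × 0.75759 = 4.0531 W/m².
CH₄: 0.036 × (√2800 − √683) = 0.036 × (52.9150 − 26.1343) = 0.036 × 26.7807 = 0.9641 W/m².
HFC-134a: Δ = 85 − 0 = 85 ppt = 0.085 ppb; ΔF = 0.16 × 0.085 = 0.0136 W/m².
Total ΔF = 4.0531 + 0.9641 + 0.0136 = 5.0308 W/m².
ΔT = λ ΔF = 0.82 × 5.03 = 4.1246 K.

ΔF = 5.03 W/m²; ΔT = 4.1 K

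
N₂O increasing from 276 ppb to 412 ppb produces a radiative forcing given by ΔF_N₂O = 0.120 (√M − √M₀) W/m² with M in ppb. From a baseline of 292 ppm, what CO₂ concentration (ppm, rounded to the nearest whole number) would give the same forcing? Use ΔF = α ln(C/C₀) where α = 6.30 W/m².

C ≈ 313 ppm

N₂O forcing: 0.120 × (√412 − √276) = 0.120 × (20.2978 − 16.6132) = 0.120 × 3.6846 = 0.44215 W/m².
Set 6.30 ln(C/292) = 0.44215: ln(C/292) = 0.44215/6.30 = 0.07018, so C = 292 × e^0.07018 = 292 × 1.07270 = 313.23 ppm.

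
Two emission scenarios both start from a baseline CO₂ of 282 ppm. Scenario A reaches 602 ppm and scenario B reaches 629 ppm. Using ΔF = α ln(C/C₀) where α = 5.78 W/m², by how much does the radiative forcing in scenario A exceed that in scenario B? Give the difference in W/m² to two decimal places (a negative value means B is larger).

ΔF_A − ΔF_B = -0.25 W/m²

ΔF_A = 5.78 ln(602/282) = 5.78 × 0.75835 = 4.3833 W/m².
ΔF_B = 5.78 ln(629/282) = 5.78 × 0.80222 = 4.6368 W/m².
Difference: 4.3833 − 4.6368 = -0.2535 W/m².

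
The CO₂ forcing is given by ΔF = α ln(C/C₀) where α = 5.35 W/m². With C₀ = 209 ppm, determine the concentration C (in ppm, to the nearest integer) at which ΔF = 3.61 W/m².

Set 5.35 ln(C/209) = 3.61, so ln(C/209) = 3.61/5.35 = 0.67477.
Then C/209 = e^0.67477 = 1.96358, giving C = 209 × 1.96358 = 410.39 ppm.

C ≈ 410 ppm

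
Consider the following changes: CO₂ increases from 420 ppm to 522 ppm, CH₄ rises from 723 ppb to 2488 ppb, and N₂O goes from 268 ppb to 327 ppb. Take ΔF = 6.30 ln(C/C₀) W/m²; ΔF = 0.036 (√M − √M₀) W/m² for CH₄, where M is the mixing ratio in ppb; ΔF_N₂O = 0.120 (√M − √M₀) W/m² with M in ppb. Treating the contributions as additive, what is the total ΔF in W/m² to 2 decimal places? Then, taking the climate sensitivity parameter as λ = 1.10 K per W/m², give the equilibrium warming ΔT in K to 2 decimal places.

CO₂: 6.30 × ln(522/420) = 6.30 × ln(1.24286) = 6.30 × 0.21742 = 1.3697 W/m².
CH₄: 0.036 × (√2488 − √723) = 0.036 × (49.8799 − 26.8887) = 0.036 × 22.9912 = 0.8277 W/m².
N₂O: 0.120 × (√327 − √268) = 0.120 × (18.0831 − 16.3707) = 0.120 × 1.7124 = 0.2055 W/m².
Total ΔF = 1.3697 + 0.8277 + 0.2055 = 2.4029 W/m².
ΔT = λ ΔF = 1.10 × 2.40 = 2.6400 K.

ΔF = 2.40 W/m²; ΔT = 2.64 K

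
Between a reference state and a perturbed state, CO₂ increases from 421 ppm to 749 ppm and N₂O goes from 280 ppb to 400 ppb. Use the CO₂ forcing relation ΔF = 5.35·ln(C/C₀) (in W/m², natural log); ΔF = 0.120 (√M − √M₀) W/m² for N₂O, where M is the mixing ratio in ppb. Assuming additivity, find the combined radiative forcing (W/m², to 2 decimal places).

ΔF = 3.47 W/m²

CO₂: 5.35 × ln(749/421) = 5.35 × ln(1.77910) = 5.35 × 0.57611 = 3.0822 W/m².
N₂O: 0.120 × (√400 − √280) = 0.120 × (20.0000 − 16.7332) = 0.120 × 3.2668 = 0.3920 W/m².
Total ΔF = 3.0822 + 0.3920 = 3.4742 W/m².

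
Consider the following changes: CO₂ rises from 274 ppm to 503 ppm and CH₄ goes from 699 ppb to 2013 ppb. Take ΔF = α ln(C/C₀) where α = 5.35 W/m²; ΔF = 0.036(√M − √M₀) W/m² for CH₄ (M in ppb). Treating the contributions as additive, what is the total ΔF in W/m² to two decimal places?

CO₂: 5.35 × ln(503/274) = 5.35 × ln(1.83577) = 5.35 × 0.60746 = 3.2499 W/m².
CH₄: 0.036 × (√2013 − √699) = 0.036 × (44.8665 − 26.4386) = 0.036 × 18.4279 = 0.6634 W/m².
Total ΔF = 3.2499 + 0.6634 = 3.9133 W/m².

ΔF = 3.91 W/m²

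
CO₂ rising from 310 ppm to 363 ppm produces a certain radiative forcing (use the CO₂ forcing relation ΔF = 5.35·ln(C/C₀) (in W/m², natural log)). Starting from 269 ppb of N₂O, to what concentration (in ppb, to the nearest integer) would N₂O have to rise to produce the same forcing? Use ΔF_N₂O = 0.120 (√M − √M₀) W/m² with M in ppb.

CO₂ forcing: 5.35 × ln(363/310) = 5.35 × 0.157831 = 0.84440 W/m².
Set 0.120(√M − √269) = 0.84440: √M = 0.84440/0.120 + √269 = 7.0367 + 16.4012 = 23.4379.
M = (23.4379)² = 549.34 ppb.

M ≈ 549 ppb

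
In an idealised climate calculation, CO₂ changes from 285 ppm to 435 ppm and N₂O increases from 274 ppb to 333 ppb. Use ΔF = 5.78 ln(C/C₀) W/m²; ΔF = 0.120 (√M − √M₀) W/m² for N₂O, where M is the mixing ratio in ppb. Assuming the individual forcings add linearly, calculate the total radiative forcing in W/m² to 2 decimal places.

ΔF = 2.65 W/m²

CO₂: 5.78 × ln(435/285) = 5.78 × ln(1.52632) = 5.78 × 0.42286 = 2.4441 W/m².
N₂O: 0.120 × (√333 − √274) = 0.120 × (18.2483 − 16.5529) = 0.120 × 1.6954 = 0.2034 W/m².
Total ΔF = 2.4441 + 0.2034 = 2.6475 W/m².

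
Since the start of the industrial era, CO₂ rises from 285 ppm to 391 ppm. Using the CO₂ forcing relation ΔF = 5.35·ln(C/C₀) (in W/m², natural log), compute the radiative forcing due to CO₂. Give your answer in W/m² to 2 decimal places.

CO₂: 5.35 × ln(391/285) = 5.35 × ln(1.37193) = 5.35 × 0.31622 = 1.6918 W/m².

ΔF = 1.69 W/m²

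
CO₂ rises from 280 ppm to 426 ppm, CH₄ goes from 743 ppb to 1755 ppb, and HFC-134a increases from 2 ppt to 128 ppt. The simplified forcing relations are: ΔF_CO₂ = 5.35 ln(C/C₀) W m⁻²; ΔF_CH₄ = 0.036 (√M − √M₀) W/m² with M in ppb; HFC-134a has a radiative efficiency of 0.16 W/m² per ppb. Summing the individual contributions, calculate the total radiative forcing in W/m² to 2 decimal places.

ΔF = 2.79 W/m²

CO₂: 5.35 × ln(426/280) = 5.35 × ln(1.52143) = 5.35 × 0.41965 = 2.2451 W/m².
CH₄: 0.036 × (√1755 − √743) = 0.036 × (41.8927 − 27.2580) = 0.036 × 14.6347 = 0.5268 W/m².
HFC-134a: Δ = 128 − 2 = 126 ppt = 0.126 ppb; ΔF = 0.16 × 0.126 = 0.0202 W/m².
Total ΔF = 2.2451 + 0.5268 + 0.0202 = 2.7921 W/m².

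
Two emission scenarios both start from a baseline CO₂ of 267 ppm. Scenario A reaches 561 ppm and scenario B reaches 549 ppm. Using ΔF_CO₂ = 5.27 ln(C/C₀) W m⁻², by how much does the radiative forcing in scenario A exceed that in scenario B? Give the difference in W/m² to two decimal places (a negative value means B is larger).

ΔF_A − ΔF_B = 0.11 W/m²

ΔF_A = 5.27 ln(561/267) = 5.27 × 0.74247 = 3.9128 W/m².
ΔF_B = 5.27 ln(549/267) = 5.27 × 0.72085 = 3.7989 W/m².
Difference: 3.9128 − 3.7989 = 0.1139 W/m².
(Equivalently, ΔF_A − ΔF_B = 5.27 ln(561/549) = 5.27 × 0.02162 = 0.1139 W/m².)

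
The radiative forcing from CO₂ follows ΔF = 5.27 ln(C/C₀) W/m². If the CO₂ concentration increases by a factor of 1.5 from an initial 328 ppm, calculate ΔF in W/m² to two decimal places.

ΔF = 2.14 W/m²

ΔF = 5.27 × ln(1.5) = 5.27 × 0.40547 = 2.1368 W/m².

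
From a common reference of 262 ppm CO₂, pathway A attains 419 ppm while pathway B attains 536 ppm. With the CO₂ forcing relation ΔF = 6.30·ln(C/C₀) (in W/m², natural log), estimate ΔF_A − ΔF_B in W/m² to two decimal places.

ΔF_A = 6.30 ln(419/262) = 6.30 × 0.46953 = 2.9580 W/m².
ΔF_B = 6.30 ln(536/262) = 6.30 × 0.71579 = 4.5095 W/m².
Difference: 2.9580 − 4.5095 = -1.5515 W/m².

ΔF_A − ΔF_B = -1.55 W/m²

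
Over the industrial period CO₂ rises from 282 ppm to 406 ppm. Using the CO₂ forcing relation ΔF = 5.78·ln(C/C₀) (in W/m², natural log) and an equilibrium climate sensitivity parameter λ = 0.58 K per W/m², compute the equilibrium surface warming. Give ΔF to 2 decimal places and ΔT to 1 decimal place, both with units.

CO₂: 5.78 × ln(406/282) = 5.78 × ln(1.43972) = 5.78 × 0.36445 = 2.1065 W/m².
ΔT = λ ΔF = 0.58 × 2.11 = 1.2238 K.

ΔF = 2.11 W/m²; ΔT = 1.2 K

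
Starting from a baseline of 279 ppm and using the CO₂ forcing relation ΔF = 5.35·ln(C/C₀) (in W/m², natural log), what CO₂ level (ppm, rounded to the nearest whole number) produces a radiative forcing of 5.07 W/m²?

C ≈ 720 ppm

Set 5.35 ln(C/279) = 5.07, so ln(C/279) = 5.07/5.35 = 0.94766.
Then C/279 = e^0.94766 = 2.57967, giving C = 279 × 2.57967 = 719.73 ppm.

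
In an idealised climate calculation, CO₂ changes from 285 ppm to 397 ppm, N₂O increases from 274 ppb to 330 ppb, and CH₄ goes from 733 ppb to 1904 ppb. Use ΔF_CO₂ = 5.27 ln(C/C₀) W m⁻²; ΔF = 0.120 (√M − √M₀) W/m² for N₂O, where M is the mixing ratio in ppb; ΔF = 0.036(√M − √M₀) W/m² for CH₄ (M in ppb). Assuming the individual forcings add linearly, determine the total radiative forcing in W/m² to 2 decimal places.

CO₂: 5.27 × ln(397/285) = 5.27 × ln(1.39298) = 5.27 × 0.33145 = 1.7467 W/m².
N₂O: 0.120 × (√330 − √274) = 0.120 × (18.1659 − 16.5529) = 0.120 × 1.6130 = 0.1936 W/m².
CH₄: 0.036 × (√1904 − √733) = 0.036 × (43.6348 − 27.0740) = 0.036 × 16.5608 = 0.5962 W/m².
Total ΔF = 1.7467 + 0.1936 + 0.5962 = 2.5365 W/m².

ΔF = 2.54 W/m²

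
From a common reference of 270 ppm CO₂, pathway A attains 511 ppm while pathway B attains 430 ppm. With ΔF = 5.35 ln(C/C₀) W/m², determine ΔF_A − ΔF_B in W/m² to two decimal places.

ΔF_A − ΔF_B = 0.92 W/m²

ΔF_A = 5.35 ln(511/270) = 5.35 × 0.63795 = 3.4130 W/m².
ΔF_B = 5.35 ln(430/270) = 5.35 × 0.46536 = 2.4897 W/m².
Difference: 3.4130 − 2.4897 = 0.9233 W/m².
(Equivalently, ΔF_A − ΔF_B = 5.35 ln(511/430) = 5.35 × 0.17258 = 0.9233 W/m².)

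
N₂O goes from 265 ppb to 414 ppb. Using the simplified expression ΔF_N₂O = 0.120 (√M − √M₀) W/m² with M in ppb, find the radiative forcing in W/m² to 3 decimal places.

ΔF = 0.488 W/m²

N₂O: 0.120 × (√414 − √265) = 0.120 × (20.3470 − 16.2788) = 0.120 × 4.0682 = 0.4882 W/m².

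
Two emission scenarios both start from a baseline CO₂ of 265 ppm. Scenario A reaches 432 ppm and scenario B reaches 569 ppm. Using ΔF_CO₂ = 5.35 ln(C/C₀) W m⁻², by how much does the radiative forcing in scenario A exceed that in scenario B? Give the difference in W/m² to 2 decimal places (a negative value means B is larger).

ΔF_A = 5.35 ln(432/265) = 5.35 × 0.48870 = 2.6145 W/m².
ΔF_B = 5.35 ln(569/265) = 5.35 × 0.76415 = 4.0882 W/m².
Difference: 2.6145 − 4.0882 = -1.4737 W/m².

ΔF_A − ΔF_B = -1.47 W/m²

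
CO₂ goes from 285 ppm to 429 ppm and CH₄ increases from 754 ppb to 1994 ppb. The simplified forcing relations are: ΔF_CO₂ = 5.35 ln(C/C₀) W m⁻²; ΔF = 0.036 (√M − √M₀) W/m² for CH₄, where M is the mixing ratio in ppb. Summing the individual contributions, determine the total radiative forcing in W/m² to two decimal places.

CO₂: 5.35 × ln(429/285) = 5.35 × ln(1.50526) = 5.35 × 0.40897 = 2.1880 W/m².
CH₄: 0.036 × (√1994 − √754) = 0.036 × (44.6542 − 27.4591) = 0.036 × 17.1951 = 0.6190 W/m².
Total ΔF = 2.1880 + 0.6190 = 2.8070 W/m².

ΔF = 2.81 W/m²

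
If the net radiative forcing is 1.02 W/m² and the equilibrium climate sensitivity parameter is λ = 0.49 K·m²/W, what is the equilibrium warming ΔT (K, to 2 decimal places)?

ΔT = λ ΔF = 0.49 × 1.02 = 0.4998 K.

ΔT = 0.50 K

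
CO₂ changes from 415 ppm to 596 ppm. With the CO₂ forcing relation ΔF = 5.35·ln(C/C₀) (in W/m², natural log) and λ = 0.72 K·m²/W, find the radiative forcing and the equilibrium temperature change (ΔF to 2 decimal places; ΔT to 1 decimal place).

ΔF = 1.94 W/m²; ΔT = 1.4 K

CO₂: 5.35 × ln(596/415) = 5.35 × ln(1.43614) = 5.35 × 0.36196 = 1.9365 W/m².
ΔT = λ ΔF = 0.72 × 1.94 = 1.3968 K.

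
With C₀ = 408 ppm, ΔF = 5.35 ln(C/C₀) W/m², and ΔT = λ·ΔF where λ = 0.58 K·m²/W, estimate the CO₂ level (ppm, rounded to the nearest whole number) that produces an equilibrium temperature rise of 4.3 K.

Required forcing: ΔF = ΔT/λ = 4.3/0.58 = 7.4138 W/m².
Then ln(C/408) = ΔF/5.35 = 7.4138/5.35 = 1.38576.
So C = 408 × e^1.38576 = 408 × 3.99786 = 1631.13 ppm.

C ≈ 1631 ppm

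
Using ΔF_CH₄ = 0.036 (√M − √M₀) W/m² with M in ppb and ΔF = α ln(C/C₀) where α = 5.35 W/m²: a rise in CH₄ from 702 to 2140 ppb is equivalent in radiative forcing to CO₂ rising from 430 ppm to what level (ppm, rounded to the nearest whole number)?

CH₄ forcing: 0.036 × (√2140 − √702) = 0.036 × (46.2601 − 26.4953) = 0.036 × 19.7648 = 0.71153 W/m².
Set 5.35 ln(C/430) = 0.71153: ln(C/430) = 0.71153/5.35 = 0.13300, so C = 430 × e^0.13300 = 430 × 1.14225 = 491.17 ppm.

C ≈ 491 ppm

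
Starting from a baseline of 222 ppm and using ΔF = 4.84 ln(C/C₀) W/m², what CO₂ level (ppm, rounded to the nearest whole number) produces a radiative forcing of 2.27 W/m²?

C ≈ 355 ppm

Set 4.84 ln(C/222) = 2.27, so ln(C/222) = 2.27/4.84 = 0.46901.
Then C/222 = e^0.46901 = 1.59841, giving C = 222 × 1.59841 = 354.85 ppm.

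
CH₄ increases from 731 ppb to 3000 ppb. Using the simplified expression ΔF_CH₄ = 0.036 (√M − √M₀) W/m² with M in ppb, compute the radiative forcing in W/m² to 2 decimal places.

CH₄: 0.036 × (√3000 − √731) = 0.036 × (54.7723 − 27.0370) = 0.036 × 27.7353 = 0.9985 W/m².

ΔF = 1.00 W/m²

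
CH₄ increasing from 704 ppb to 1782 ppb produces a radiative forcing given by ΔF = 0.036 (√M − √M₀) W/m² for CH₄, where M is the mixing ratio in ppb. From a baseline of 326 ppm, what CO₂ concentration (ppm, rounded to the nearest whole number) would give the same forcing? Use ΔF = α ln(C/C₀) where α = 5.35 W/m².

C ≈ 362 ppm

CH₄ forcing: 0.036 × (√1782 − √704) = 0.036 × (42.2137 − 26.5330) = 0.036 × 15.6807 = 0.56451 W/m².
Set 5.35 ln(C/326) = 0.56451: ln(C/326) = 0.56451/5.35 = 0.10552, so C = 326 × e^0.10552 = 326 × 1.11129 = 362.28 ppm.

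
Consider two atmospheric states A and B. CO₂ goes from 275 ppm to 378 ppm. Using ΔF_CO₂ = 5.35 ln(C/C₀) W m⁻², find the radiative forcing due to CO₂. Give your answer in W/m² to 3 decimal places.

CO₂ absorption bands are partially saturated, so forcing scales with the logarithm of the concentration ratio.
CO₂: 5.35 × ln(378/275) = 5.35 × ln(1.37455) = 5.35 × 0.31813 = 1.7020 W/m².

ΔF = 1.702 W/m²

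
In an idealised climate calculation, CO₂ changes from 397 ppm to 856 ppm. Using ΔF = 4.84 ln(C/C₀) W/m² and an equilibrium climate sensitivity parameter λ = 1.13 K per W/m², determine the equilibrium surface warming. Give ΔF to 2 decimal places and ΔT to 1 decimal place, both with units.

ΔF = 3.72 W/m²; ΔT = 4.2 K

CO₂: 4.84 × ln(856/397) = 4.84 × ln(2.15617) = 4.84 × 0.76833 = 3.7187 W/m².
ΔT = λ ΔF = 1.13 × 3.72 = 4.2036 K.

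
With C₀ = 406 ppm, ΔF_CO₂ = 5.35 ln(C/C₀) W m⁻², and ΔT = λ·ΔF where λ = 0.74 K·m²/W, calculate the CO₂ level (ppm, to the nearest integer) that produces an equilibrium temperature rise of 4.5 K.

Required forcing: ΔF = ΔT/λ = 4.5/0.74 = 6.0811 W/m².
Then ln(C/406) = ΔF/5.35 = 6.0811/5.35 = 1.13665.
So C = 406 × e^1.13665 = 406 × 3.11631 = 1265.22 ppm.

C ≈ 1265 ppm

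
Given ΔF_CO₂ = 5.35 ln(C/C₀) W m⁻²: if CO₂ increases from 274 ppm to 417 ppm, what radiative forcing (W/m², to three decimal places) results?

ΔF = 2.247 W/m²

CO₂: 5.35 × ln(417/274) = 5.35 × ln(1.52190) = 5.35 × 0.41996 = 2.2468 W/m².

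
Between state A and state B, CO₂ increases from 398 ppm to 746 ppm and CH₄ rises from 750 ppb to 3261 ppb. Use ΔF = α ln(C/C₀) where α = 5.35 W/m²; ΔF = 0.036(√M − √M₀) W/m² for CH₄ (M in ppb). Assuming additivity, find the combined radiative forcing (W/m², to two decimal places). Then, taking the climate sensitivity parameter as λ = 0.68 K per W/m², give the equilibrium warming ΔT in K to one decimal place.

CO₂: 5.35 × ln(746/398) = 5.35 × ln(1.87437) = 5.35 × 0.62827 = 3.3612 W/m².
CH₄: 0.036 × (√3261 − √750) = 0.036 × (57.1052 − 27.3861) = 0.036 × 29.7191 = 1.0699 W/m².
Total ΔF = 3.3612 + 1.0699 = 4.4311 W/m².
ΔT = λ ΔF = 0.68 × 4.43 = 3.0124 K.

ΔF = 4.43 W/m²; ΔT = 3.0 K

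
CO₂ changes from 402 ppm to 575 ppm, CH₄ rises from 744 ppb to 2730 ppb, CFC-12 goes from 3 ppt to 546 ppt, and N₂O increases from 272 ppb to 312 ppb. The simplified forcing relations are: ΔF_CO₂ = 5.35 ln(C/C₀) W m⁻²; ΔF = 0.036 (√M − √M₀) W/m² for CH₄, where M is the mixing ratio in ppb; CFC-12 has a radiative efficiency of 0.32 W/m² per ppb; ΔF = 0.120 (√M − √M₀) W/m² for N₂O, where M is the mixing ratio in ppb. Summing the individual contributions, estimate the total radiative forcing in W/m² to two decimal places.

ΔF = 3.13 W/m²

CO₂: 5.35 × ln(575/402) = 5.35 × ln(1.43035) = 5.35 × 0.35792 = 1.9149 W/m².
CH₄: 0.036 × (√2730 − √744) = 0.036 × (52.2494 − 27.2764) = 0.036 × 24.9730 = 0.8990 W/m².
CFC-12: Δ = 546 − 3 = 543 ppt = 0.543 ppb; ΔF = 0.32 × 0.543 = 0.1738 W/m².
N₂O: 0.120 × (√312 − √272) = 0.120 × (17.6635 − 16.4924) = 0.120 × 1.1711 = 0.1405 W/m².
Total ΔF = 1.9149 + 0.8990 + 0.1738 + 0.1405 = 3.1282 W/m².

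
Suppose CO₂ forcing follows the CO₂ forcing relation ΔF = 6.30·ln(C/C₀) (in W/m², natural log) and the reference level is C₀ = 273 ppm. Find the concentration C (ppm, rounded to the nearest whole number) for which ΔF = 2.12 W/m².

Set 6.30 ln(C/273) = 2.12, so ln(C/273) = 2.12/6.30 = 0.33651.
Then C/273 = e^0.33651 = 1.40005, giving C = 273 × 1.40005 = 382.21 ppm.

C ≈ 382 ppm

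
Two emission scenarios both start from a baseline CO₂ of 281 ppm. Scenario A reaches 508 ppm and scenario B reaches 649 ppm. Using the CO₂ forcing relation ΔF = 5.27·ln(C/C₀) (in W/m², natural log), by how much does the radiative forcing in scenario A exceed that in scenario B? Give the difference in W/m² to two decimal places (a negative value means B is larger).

ΔF_A = 5.27 ln(508/281) = 5.27 × 0.59213 = 3.1205 W/m².
ΔF_B = 5.27 ln(649/281) = 5.27 × 0.83708 = 4.4114 W/m².
Difference: 3.1205 − 4.4114 = -1.2909 W/m².
(Equivalently, ΔF_A − ΔF_B = 5.27 ln(508/649) = 5.27 × -0.24495 = -1.2909 W/m².)

ΔF_A − ΔF_B = -1.29 W/m²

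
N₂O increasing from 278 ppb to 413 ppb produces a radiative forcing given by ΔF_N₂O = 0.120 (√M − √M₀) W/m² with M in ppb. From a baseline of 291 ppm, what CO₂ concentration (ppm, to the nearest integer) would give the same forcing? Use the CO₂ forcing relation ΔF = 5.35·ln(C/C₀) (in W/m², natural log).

C ≈ 316 ppm

N₂O forcing: 0.120 × (√413 − √278) = 0.120 × (20.3224 − 16.6733) = 0.120 × 3.6491 = 0.43789 W/m².
Set 5.35 ln(C/291) = 0.43789: ln(C/291) = 0.43789/5.35 = 0.08185, so C = 291 × e^0.08185 = 291 × 1.08529 = 315.82 ppm.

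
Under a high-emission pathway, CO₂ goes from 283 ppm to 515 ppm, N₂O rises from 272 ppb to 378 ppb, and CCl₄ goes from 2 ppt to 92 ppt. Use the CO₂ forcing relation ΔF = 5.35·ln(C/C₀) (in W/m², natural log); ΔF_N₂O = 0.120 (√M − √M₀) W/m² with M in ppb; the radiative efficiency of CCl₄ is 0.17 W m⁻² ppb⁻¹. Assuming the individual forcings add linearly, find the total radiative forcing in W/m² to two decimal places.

CO₂: 5.35 × ln(515/283) = 5.35 × ln(1.81979) = 5.35 × 0.59872 = 3.2032 W/m².
N₂O: 0.120 × (√378 − √272) = 0.120 × (19.4422 − 16.4924) = 0.120 × 2.9498 = 0.3540 W/m².
CCl₄: Δ = 92 − 2 = 90 ppt = 0.090 ppb; ΔF = 0.17 × 0.090 = 0.0153 W/m².
Total ΔF = 3.2032 + 0.3540 + 0.0153 = 3.5725 W/m².

ΔF = 3.57 W/m²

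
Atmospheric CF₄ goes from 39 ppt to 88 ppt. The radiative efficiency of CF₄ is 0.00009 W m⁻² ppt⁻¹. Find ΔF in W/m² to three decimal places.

CF₄: ΔF = 0.00009 × (88 − 39) = 0.00009 × 49 = 0.0044 W/m².

ΔF = 0.004 W/m²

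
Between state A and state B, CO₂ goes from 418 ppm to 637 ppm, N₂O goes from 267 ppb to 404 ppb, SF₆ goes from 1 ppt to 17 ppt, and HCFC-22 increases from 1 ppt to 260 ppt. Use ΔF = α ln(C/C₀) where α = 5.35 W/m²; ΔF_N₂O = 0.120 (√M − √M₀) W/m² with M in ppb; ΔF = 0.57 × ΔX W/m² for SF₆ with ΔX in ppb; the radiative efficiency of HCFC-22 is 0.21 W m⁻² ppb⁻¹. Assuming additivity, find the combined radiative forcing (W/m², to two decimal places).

ΔF = 2.77 W/m²

CO₂: 5.35 × ln(637/418) = 5.35 × ln(1.52392) = 5.35 × 0.42129 = 2.2539 W/m².
N₂O: 0.120 × (√404 − √267) = 0.120 × (20.0998 − 16.3401) = 0.120 × 3.7597 = 0.4512 W/m².
SF₆: Δ = 17 − 1 = 16 ppt = 0.016 ppb; ΔF = 0.57 × 0.016 = 0.0091 W/m².
HCFC-22: Δ = 260 − 1 = 259 ppt = 0.259 ppb; ΔF = 0.21 × 0.259 = 0.0544 W/m².
Total ΔF = 2.2539 + 0.4512 + 0.0091 + 0.0544 = 2.7686 W/m².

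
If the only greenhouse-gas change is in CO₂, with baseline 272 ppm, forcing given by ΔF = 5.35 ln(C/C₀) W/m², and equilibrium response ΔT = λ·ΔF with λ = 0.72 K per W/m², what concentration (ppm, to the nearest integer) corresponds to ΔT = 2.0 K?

C ≈ 457 ppm

Required forcing: ΔF = ΔT/λ = 2.0/0.72 = 2.7778 W/m².
Then ln(C/272) = ΔF/5.35 = 2.7778/5.35 = 0.51921.
So C = 272 × e^0.51921 = 272 × 1.68070 = 457.15 ppm.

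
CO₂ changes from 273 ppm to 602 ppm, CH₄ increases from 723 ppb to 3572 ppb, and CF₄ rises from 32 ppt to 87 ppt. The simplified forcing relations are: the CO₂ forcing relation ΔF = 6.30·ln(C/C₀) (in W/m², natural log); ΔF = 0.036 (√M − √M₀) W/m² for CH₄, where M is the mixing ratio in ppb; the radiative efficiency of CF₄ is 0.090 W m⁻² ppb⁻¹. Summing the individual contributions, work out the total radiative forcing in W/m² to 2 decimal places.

ΔF = 6.17 W/m²

CO₂: 6.30 × ln(602/273) = 6.30 × ln(2.20513) = 6.30 × 0.79079 = 4.9820 W/m².
CH₄: 0.036 × (√3572 − √723) = 0.036 × (59.7662 − 26.8887) = 0.036 × 32.8775 = 1.1836 W/m².
CF₄: Δ = 87 − 32 = 55 ppt = 0.055 ppb; ΔF = 0.090 × 0.055 = 0.0050 W/m².
Total ΔF = 4.9820 + 1.1836 + 0.0050 = 6.1706 W/m².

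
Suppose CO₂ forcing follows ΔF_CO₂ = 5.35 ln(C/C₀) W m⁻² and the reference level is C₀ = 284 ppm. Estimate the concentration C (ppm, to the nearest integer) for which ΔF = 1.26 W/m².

C ≈ 359 ppm

Set 5.35 ln(C/284) = 1.26, so ln(C/284) = 1.26/5.35 = 0.23551.
Then C/284 = e^0.23551 = 1.26555, giving C = 284 × 1.26555 = 359.42 ppm.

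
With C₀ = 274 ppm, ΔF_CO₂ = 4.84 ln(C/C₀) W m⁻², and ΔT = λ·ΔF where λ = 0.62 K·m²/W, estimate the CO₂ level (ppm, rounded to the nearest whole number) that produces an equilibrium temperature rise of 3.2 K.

C ≈ 796 ppm

Required forcing: ΔF = ΔT/λ = 3.2/0.62 = 5.1613 W/m².
Then ln(C/274) = ΔF/4.84 = 5.1613/4.84 = 1.06638.
So C = 274 × e^1.06638 = 274 × 2.90484 = 795.93 ppm.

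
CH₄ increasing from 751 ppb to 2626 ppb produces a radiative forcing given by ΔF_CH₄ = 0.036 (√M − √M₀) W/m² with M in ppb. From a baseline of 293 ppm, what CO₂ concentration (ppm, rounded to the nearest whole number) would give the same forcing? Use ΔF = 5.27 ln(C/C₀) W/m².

C ≈ 345 ppm

CH₄ forcing: 0.036 × (√2626 − √751) = 0.036 × (51.2445 − 27.4044) = 0.036 × 23.8401 = 0.85824 W/m².
Set 5.27 ln(C/293) = 0.85824: ln(C/293) = 0.85824/5.27 = 0.16285, so C = 293 × e^0.16285 = 293 × 1.17686 = 344.82 ppm.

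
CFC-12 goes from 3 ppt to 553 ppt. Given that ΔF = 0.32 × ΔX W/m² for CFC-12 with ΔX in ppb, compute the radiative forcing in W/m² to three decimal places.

CFC-12: Δ = 553 − 3 = 550 ppt = 0.550 ppb; ΔF = 0.32 × 0.550 = 0.1760 W/m².

ΔF = 0.176 W/m²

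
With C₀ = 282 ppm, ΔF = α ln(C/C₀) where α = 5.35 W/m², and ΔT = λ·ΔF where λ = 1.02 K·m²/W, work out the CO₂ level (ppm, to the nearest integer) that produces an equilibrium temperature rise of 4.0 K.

C ≈ 587 ppm

Required forcing: ΔF = ΔT/λ = 4.0/1.02 = 3.9216 W/m².
Then ln(C/282) = ΔF/5.35 = 3.9216/5.35 = 0.73301.
So C = 282 × e^0.73301 = 282 × 2.08134 = 586.94 ppm.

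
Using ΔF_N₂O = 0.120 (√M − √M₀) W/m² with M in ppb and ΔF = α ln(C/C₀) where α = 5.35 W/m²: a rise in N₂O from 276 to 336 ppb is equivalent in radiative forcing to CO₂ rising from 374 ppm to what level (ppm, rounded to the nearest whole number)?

N₂O forcing: 0.120 × (√336 − √276) = 0.120 × (18.3303 − 16.6132) = 0.120 × 1.7171 = 0.20605 W/m².
Set 5.35 ln(C/374) = 0.20605: ln(C/374) = 0.20605/5.35 = 0.03851, so C = 374 × e^0.03851 = 374 × 1.03926 = 388.68 ppm.

C ≈ 389 ppm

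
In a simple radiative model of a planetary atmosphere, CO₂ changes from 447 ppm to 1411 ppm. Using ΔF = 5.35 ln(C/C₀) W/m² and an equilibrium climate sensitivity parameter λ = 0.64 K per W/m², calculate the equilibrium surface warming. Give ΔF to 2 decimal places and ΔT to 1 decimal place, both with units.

ΔF = 6.15 W/m²; ΔT = 3.9 K

CO₂: 5.35 × ln(1411/447) = 5.35 × ln(3.15660) = 5.35 × 1.14950 = 6.1498 W/m².
ΔT = λ ΔF = 0.64 × 6.15 = 3.9360 K.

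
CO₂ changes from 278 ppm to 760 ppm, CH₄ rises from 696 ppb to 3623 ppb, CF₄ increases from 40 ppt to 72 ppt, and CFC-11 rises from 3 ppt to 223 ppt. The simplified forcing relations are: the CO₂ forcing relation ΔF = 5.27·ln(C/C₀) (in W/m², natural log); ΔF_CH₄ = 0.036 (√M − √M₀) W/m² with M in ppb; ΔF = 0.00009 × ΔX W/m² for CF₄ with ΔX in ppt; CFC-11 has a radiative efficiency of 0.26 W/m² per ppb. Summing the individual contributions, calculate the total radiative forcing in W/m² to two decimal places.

CO₂: 5.27 × ln(760/278) = 5.27 × ln(2.73381) = 5.27 × 1.00570 = 5.3000 W/m².
CH₄: 0.036 × (√3623 − √696) = 0.036 × (60.1914 − 26.3818) = 0.036 × 33.8096 = 1.2171 W/m².
CF₄: ΔF = 0.00009 × (72 − 40) = 0.00009 × 32 = 0.0029 W/m².
CFC-11: Δ = 223 − 3 = 220 ppt = 0.220 ppb; ΔF = 0.26 × 0.220 = 0.0572 W/m².
Total ΔF = 5.3000 + 1.2171 + 0.0029 + 0.0572 = 6.5772 W/m².

ΔF = 6.58 W/m²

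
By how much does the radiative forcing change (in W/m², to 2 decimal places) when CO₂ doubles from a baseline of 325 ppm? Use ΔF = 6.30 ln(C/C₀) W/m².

ΔF = 4.37 W/m²

ΔF = 6.30 × ln(2) = 6.30 × 0.69315 = 4.3668 W/m².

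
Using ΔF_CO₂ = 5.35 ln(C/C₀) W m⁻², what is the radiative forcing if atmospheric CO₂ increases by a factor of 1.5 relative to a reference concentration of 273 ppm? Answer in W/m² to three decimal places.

ΔF = 2.169 W/m²

Because the forcing depends only on the ratio C/C₀, the initial concentration does not enter.
ΔF = 5.35 × ln(1.5) = 5.35 × 0.40547 = 2.1693 W/m².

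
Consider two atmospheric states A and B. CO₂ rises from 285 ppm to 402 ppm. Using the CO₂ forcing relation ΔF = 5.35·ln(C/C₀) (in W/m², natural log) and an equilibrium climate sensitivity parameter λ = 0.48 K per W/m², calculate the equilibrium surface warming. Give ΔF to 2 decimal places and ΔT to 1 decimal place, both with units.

CO₂: 5.35 × ln(402/285) = 5.35 × ln(1.41053) = 5.35 × 0.34397 = 1.8402 W/m².
ΔT = λ ΔF = 0.48 × 1.84 = 0.8832 K.

ΔF = 1.84 W/m²; ΔT = 0.9 K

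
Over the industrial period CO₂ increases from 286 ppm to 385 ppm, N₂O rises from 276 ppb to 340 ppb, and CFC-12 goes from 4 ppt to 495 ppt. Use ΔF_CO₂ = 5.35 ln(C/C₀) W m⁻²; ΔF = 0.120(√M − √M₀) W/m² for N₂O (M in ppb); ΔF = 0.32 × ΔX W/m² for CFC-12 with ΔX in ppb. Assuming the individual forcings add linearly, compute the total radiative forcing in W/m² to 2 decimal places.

ΔF = 1.97 W/m²

CO₂: 5.35 × ln(385/286) = 5.35 × ln(1.34615) = 5.35 × 0.29725 = 1.5903 W/m².
N₂O: 0.120 × (√340 − √276) = 0.120 × (18.4391 − 16.6132) = 0.120 × 1.8259 = 0.2191 W/m².
CFC-12: Δ = 495 − 4 = 491 ppt = 0.491 ppb; ΔF = 0.32 × 0.491 = 0.1571 W/m².
Total ΔF = 1.5903 + 0.2191 + 0.1571 = 1.9665 W/m².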